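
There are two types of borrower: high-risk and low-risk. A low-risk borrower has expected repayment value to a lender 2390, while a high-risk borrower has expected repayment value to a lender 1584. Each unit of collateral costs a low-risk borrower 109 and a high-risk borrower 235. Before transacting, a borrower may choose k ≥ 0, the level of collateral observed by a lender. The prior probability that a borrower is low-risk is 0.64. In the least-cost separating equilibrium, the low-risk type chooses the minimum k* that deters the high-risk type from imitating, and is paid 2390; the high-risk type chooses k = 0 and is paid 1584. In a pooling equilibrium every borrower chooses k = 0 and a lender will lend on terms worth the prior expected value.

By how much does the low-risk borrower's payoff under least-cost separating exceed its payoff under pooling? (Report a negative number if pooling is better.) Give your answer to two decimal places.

-83.69

Least-cost separating signal: k* solves 1584 = 2390 − 235·k*, so k* = (2390 − 1584)/235 ≈ 3.4298.
Low-risk type's separating payoff: 2390 − 109 × k* = 2390 − 109 × (2390 − 1584)/235 = 2390 − 87854/235 ≈ 2016.1532.
Pooling payoff: 0.64 × 2390 + 0.36 × 1584 = 2099.84.
Difference: 2016.1532 − 2099.84 = -83.6868, i.e. -83.69 to two decimal places.
The low-risk type would prefer the pooling outcome.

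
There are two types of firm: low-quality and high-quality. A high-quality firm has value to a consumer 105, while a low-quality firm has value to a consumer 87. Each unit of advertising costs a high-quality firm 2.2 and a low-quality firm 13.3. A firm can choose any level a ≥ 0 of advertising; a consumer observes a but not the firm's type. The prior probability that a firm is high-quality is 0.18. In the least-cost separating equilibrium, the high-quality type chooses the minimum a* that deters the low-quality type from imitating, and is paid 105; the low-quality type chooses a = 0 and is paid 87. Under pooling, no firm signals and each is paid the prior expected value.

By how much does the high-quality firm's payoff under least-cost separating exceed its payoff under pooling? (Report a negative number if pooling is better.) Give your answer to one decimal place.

11.8

Least-cost separating signal: a* solves 87 = 105 − 13.3·a*, so a* = (105 − 87)/13.3 ≈ 1.3534.
High-quality type's separating payoff: 105 − 2.2 × a* = 105 − 2.2 × (105 − 87)/13.3 = 105 − 39.6/13.3 ≈ 102.023.
Pooling payoff: 0.18 × 105 + 0.82 × 87 = 90.24.
Difference: 102.023 − 90.24 = 11.783, i.e. 11.8 to one decimal place.
The high-quality type prefers to separate.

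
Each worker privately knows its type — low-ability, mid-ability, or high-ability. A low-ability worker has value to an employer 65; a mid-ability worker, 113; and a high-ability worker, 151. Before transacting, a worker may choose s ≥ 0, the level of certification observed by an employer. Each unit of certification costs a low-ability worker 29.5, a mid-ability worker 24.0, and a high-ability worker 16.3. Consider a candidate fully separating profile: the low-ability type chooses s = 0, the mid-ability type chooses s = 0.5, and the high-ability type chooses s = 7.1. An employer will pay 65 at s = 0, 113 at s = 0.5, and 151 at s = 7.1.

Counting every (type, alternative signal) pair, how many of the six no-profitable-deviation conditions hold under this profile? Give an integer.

3

Low-ability (own payoff 65): to s=0.5 gives 113 − 29.5×0.5 = 98.25 → profitable ✗; to s=7.1 gives 151 − 29.5×7.1 = -58.45 → no gain ✓.
High-ability (own payoff 151 − 16.3×7.1 = 35.27): to s=0 gives 65 → profitable ✗; to s=0.5 gives 113 − 16.3×0.5 = 104.85 → profitable ✗.
Mid-ability (own payoff 113 − 24.0×0.5 = 101): to s=0 gives 65 → no gain ✓; to s=7.1 gives 151 − 24.0×7.1 = -19.4 → no gain ✓.
3 of the 6 constraints hold; not an equilibrium.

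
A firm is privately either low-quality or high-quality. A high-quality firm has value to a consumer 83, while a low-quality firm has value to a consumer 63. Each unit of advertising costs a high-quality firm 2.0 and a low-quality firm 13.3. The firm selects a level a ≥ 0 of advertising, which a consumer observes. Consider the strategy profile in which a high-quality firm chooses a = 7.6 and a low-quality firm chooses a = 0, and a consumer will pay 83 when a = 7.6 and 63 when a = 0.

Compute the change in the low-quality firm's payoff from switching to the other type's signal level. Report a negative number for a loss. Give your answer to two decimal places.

-81.08

Playing a = 0 the low-quality firm receives 63.
Deviating to a = 7.6 brings payment 83 at cost 13.3 × 7.6 = 101.08, netting -18.08.
Gain from deviating: -18.08 − 63 = -81.08.
The gain is negative, so the low-quality type's incentive-compatibility constraint is satisfied.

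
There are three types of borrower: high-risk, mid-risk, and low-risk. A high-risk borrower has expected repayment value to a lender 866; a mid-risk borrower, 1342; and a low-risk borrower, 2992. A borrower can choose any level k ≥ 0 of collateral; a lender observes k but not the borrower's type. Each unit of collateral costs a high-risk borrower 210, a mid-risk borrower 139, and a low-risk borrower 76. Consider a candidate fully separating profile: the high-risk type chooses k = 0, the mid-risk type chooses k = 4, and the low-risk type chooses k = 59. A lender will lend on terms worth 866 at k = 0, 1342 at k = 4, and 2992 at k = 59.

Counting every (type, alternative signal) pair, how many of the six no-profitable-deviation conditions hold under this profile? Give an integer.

3

Mid-risk (own payoff 1342 − 139×4 = 786): to k=0 gives 866 → profitable ✗; to k=59 gives 2992 − 139×59 = -5209 → no gain ✓.
Low-risk (own payoff 2992 − 76×59 = -1492): to k=0 gives 866 → profitable ✗; to k=4 gives 1342 − 76×4 = 1038 → profitable ✗.
High-risk (own payoff 866): to k=4 gives 1342 − 210×4 = 502 → no gain ✓; to k=59 gives 2992 − 210×59 = -9398 → no gain ✓.
3 of the 6 constraints hold; not an equilibrium.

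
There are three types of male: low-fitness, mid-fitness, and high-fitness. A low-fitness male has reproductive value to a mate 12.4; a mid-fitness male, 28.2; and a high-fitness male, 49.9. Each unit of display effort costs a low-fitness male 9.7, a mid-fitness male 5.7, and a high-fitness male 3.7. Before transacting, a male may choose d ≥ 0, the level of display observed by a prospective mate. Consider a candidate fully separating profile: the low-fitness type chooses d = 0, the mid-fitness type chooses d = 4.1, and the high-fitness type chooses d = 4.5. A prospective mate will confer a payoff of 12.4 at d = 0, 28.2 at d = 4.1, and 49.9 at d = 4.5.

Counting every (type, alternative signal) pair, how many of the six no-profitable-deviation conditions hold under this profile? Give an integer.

High-fitness (own payoff 49.9 − 3.7×4.5 = 33.25): to d=0 gives 12.4 → no gain ✓; to d=4.1 gives 28.2 − 3.7×4.1 = 13.03 → no gain ✓.
Mid-fitness (own payoff 28.2 − 5.7×4.1 = 4.83): to d=0 gives 12.4 → profitable ✗; to d=4.5 gives 49.9 − 5.7×4.5 = 24.25 → profitable ✗.
Low-fitness (own payoff 12.4): to d=4.1 gives 28.2 − 9.7×4.1 = -11.57 → no gain ✓; to d=4.5 gives 49.9 − 9.7×4.5 = 6.25 → no gain ✓.
4 of the 6 constraints hold; not an equilibrium.

4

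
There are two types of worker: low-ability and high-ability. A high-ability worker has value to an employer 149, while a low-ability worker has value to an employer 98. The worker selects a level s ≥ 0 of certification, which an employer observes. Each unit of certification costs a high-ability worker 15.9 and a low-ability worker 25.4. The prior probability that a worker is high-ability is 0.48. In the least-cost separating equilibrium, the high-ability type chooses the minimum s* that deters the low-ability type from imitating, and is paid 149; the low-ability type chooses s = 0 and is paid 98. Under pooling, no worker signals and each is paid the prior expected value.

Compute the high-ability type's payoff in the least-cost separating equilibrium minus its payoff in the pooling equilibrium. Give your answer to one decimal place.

Least-cost separating signal: s* solves 98 = 149 − 25.4·s*, so s* = (149 − 98)/25.4 ≈ 2.0079.
High-ability type's separating payoff: 149 − 15.9 × s* = 149 − 15.9 × (149 − 98)/25.4 = 149 − 810.9/25.4 ≈ 117.075.
Pooling payoff: 0.48 × 149 + 0.52 × 98 = 122.48.
Difference: 117.075 − 122.48 = -5.405, i.e. -5.4 to one decimal place.
The high-ability type would prefer the pooling outcome.

-5.4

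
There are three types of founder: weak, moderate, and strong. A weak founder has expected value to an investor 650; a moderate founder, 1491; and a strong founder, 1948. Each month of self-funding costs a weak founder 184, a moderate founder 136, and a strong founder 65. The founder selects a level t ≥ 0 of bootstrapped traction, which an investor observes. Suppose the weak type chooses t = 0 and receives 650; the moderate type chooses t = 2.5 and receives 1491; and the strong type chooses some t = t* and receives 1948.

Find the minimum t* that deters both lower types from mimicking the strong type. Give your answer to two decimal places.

Moderate type (on-path payoff 1491 − 136×2.5 = 1151) won't mimic when 1151 ≥ 1948 − 136·t*, i.e. t* ≥ 5.86.
Weak type (on-path payoff 650) won't mimic when 650 ≥ 1948 − 184·t*, i.e. t* ≥ 7.05.
Both must hold, so t* = max(7.05, 5.86) = 7.05. The weak type's constraint binds.

7.05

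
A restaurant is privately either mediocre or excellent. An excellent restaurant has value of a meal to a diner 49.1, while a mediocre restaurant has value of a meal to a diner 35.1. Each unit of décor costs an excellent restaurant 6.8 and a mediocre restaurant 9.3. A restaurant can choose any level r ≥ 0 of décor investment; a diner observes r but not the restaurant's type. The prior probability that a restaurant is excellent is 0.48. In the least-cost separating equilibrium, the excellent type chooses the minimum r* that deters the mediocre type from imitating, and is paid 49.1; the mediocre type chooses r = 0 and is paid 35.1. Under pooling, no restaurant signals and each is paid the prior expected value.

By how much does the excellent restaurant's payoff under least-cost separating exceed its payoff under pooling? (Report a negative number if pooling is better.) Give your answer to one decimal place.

-3.0

Least-cost separating signal: r* solves 35.1 = 49.1 − 9.3·r*, so r* = (49.1 − 35.1)/9.3 ≈ 1.5054.
Excellent type's separating payoff: 49.1 − 6.8 × r* = 49.1 − 6.8 × (49.1 − 35.1)/9.3 = 49.1 − 95.2/9.3 ≈ 38.863.
Pooling payoff: 0.48 × 49.1 + 0.52 × 35.1 = 41.82.
Difference: 38.863 − 41.82 = -2.957, i.e. -3.0 to one decimal place.
The excellent type would prefer the pooling outcome.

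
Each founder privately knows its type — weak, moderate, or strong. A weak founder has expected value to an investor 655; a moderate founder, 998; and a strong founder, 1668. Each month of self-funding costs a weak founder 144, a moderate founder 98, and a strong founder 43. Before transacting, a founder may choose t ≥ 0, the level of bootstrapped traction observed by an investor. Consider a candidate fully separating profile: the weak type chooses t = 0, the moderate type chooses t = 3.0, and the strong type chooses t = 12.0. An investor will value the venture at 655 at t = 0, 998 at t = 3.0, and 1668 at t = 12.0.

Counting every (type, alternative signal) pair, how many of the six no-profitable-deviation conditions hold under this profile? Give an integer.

6

Strong (own payoff 1668 − 43×12.0 = 1152): to t=0 gives 655 → no gain ✓; to t=3.0 gives 998 − 43×3.0 = 869 → no gain ✓.
Moderate (own payoff 998 − 98×3.0 = 704): to t=0 gives 655 → no gain ✓; to t=12.0 gives 1668 − 98×12.0 = 492 → no gain ✓.
Weak (own payoff 655): to t=3.0 gives 998 − 144×3.0 = 566 → no gain ✓; to t=12.0 gives 1668 − 144×12.0 = -60 → no gain ✓.
6 of the 6 constraints hold; this profile is a separating equilibrium.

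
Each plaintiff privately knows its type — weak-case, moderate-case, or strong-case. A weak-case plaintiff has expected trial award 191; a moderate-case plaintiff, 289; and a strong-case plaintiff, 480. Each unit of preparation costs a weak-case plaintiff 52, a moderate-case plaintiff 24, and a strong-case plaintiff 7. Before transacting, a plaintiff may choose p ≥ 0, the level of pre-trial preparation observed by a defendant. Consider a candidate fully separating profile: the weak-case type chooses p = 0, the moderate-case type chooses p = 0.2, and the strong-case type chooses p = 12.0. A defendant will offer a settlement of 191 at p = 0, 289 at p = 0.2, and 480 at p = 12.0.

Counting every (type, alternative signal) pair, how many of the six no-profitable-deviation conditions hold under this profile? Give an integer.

Moderate-case (own payoff 289 − 24×0.2 = 284.2): to p=0 gives 191 → no gain ✓; to p=12.0 gives 480 − 24×12.0 = 192 → no gain ✓.
Strong-case (own payoff 480 − 7×12.0 = 396): to p=0 gives 191 → no gain ✓; to p=0.2 gives 289 − 7×0.2 = 287.6 → no gain ✓.
Weak-case (own payoff 191): to p=0.2 gives 289 − 52×0.2 = 278.6 → profitable ✗; to p=12.0 gives 480 − 52×12.0 = -144 → no gain ✓.
5 of the 6 constraints hold; not an equilibrium.

5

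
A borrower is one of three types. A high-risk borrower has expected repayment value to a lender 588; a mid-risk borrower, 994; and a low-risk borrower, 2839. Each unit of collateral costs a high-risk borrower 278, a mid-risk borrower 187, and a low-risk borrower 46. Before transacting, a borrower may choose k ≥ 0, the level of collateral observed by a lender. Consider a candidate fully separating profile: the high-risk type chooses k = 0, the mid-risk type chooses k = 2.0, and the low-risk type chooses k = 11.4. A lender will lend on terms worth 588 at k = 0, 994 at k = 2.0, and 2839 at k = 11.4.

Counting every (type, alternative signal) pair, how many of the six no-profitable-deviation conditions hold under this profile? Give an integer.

5

High-risk (own payoff 588): to k=2.0 gives 994 − 278×2.0 = 438 → no gain ✓; to k=11.4 gives 2839 − 278×11.4 = -330.2 → no gain ✓.
Low-risk (own payoff 2839 − 46×11.4 = 2314.6): to k=0 gives 588 → no gain ✓; to k=2.0 gives 994 − 46×2.0 = 902 → no gain ✓.
Mid-risk (own payoff 994 − 187×2.0 = 620): to k=0 gives 588 → no gain ✓; to k=11.4 gives 2839 − 187×11.4 = 707.2 → profitable ✗.
5 of the 6 constraints hold; not an equilibrium.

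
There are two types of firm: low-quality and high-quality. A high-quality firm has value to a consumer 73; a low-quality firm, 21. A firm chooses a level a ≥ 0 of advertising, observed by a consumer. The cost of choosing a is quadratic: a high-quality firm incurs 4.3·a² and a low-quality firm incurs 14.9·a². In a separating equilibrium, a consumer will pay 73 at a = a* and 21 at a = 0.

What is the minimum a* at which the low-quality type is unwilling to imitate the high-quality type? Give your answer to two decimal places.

1.87

The low-quality type at a = 0 receives 21; imitating at a* yields 73 − 14.9·a*².
Indifference: 21 = 73 − 14.9·a*², so a*² = (73 − 21) / 14.9 ≈ 3.4899.
a* = √3.4899 ≈ 1.87.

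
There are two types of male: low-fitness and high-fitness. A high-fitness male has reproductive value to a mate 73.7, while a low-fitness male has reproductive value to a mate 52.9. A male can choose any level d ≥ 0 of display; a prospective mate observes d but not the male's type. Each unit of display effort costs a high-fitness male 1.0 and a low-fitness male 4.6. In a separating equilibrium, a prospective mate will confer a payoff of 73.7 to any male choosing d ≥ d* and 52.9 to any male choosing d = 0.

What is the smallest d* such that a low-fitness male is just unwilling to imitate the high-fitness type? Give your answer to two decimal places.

4.52

A low-fitness male choosing d = 0 receives 52.9.
Imitating at d* instead would pay 73.7 at cost 4.6·d*, netting 73.7 − 4.6·d*.
Indifference: 52.9 = 73.7 − 4.6·d*, so d* = (73.7 − 52.9) / 4.6 ≈ 4.52.
At d* the low-fitness type's incentive constraint just binds; the high-fitness type strictly prefers d* since its per-unit cost is lower.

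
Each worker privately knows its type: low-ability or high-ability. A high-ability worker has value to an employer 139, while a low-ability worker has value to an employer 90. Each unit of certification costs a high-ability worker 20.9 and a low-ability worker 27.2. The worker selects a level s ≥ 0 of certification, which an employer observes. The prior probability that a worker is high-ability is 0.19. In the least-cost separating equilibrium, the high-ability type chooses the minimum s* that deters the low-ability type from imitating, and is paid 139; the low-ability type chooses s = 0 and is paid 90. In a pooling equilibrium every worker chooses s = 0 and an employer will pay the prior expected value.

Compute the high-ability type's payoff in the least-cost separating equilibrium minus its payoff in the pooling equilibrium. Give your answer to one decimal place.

Least-cost separating signal: s* solves 90 = 139 − 27.2·s*, so s* = (139 − 90)/27.2 ≈ 1.8015.
High-ability type's separating payoff: 139 − 20.9 × s* = 139 − 20.9 × (139 − 90)/27.2 = 139 − 1024.1/27.2 ≈ 101.349.
Pooling payoff: 0.19 × 139 + 0.81 × 90 = 99.31.
Difference: 101.349 − 99.31 = 2.039, i.e. 2.0 to one decimal place.
The high-ability type prefers to separate.

2.0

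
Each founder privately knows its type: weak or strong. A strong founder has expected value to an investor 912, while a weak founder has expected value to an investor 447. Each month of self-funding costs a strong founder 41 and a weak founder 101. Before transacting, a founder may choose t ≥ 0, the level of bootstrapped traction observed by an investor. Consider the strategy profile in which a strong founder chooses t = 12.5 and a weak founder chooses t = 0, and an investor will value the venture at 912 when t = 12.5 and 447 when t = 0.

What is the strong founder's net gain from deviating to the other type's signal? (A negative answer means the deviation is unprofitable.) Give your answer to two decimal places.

Playing t = 12.5 the strong founder receives 912 − 41 × 12.5 = 399.5.
Deviating to t = 0 yields 447 instead.
Gain from deviating: 447 − 399.5 = 47.50.
The gain is positive, so the strong type's incentive-compatibility constraint is violated — this profile is not a separating equilibrium.

47.50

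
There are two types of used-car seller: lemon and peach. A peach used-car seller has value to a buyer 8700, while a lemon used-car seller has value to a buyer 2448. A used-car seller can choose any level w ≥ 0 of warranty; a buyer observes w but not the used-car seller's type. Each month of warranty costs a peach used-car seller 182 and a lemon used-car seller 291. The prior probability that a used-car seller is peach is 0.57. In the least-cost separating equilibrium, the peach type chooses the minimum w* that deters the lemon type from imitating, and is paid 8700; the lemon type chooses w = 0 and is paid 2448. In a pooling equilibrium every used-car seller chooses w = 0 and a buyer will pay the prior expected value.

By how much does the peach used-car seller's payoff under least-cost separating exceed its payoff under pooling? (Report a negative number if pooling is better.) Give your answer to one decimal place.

-1221.8

Least-cost separating signal: w* solves 2448 = 8700 − 291·w*, so w* = (8700 − 2448)/291 ≈ 21.4845.
Peach type's separating payoff: 8700 − 182 × w* = 8700 − 182 × (8700 − 2448)/291 = 8700 − 1137864/291 ≈ 4789.814.
Pooling payoff: 0.57 × 8700 + 0.43 × 2448 = 6011.64.
Difference: 4789.814 − 6011.64 = -1221.826, i.e. -1221.8 to one decimal place.
The peach type would prefer the pooling outcome.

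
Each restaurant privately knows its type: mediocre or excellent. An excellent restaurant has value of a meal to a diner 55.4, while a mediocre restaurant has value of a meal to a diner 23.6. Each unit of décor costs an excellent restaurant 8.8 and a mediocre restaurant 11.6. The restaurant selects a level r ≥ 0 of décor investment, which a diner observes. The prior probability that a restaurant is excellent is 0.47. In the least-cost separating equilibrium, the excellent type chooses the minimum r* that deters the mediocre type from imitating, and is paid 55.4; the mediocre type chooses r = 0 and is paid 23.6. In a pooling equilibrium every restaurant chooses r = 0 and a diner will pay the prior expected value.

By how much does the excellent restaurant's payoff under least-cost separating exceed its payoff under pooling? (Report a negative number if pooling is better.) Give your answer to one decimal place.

Least-cost separating signal: r* solves 23.6 = 55.4 − 11.6·r*, so r* = (55.4 − 23.6)/11.6 ≈ 2.7414.
Excellent type's separating payoff: 55.4 − 8.8 × r* = 55.4 − 8.8 × (55.4 − 23.6)/11.6 = 55.4 − 279.84/11.6 ≈ 31.276.
Pooling payoff: 0.47 × 55.4 + 0.53 × 23.6 = 38.546.
Difference: 31.276 − 38.546 = -7.27, i.e. -7.3 to one decimal place.
The excellent type would prefer the pooling outcome.

-7.3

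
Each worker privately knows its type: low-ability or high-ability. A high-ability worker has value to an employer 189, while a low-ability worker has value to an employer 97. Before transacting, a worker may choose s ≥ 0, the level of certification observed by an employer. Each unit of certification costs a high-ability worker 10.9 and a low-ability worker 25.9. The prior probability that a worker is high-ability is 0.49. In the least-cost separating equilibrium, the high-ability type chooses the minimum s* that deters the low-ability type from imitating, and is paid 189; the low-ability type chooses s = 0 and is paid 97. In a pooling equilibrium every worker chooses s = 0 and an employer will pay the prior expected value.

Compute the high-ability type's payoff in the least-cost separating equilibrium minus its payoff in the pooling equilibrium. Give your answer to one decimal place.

8.2

Least-cost separating signal: s* solves 97 = 189 − 25.9·s*, so s* = (189 − 97)/25.9 ≈ 3.5521.
High-ability type's separating payoff: 189 − 10.9 × s* = 189 − 10.9 × (189 − 97)/25.9 = 189 − 1002.8/25.9 ≈ 150.282.
Pooling payoff: 0.49 × 189 + 0.51 × 97 = 142.08.
Difference: 150.282 − 142.08 = 8.202, i.e. 8.2 to one decimal place.
The high-ability type prefers to separate.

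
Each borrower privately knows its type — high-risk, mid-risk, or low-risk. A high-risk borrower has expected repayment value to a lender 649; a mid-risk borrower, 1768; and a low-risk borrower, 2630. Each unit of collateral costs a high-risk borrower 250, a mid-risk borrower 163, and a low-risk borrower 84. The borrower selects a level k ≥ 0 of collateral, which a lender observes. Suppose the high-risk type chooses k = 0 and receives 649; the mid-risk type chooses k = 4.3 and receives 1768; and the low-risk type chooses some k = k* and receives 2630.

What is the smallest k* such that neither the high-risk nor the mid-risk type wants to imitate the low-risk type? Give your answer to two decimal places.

9.59

Mid-risk type (on-path payoff 1768 − 163×4.3 = 1067.1) won't mimic when 1067.1 ≥ 2630 − 163·k*, i.e. k* ≥ 9.59.
High-risk type (on-path payoff 649) won't mimic when 649 ≥ 2630 − 250·k*, i.e. k* ≥ 7.92.
Both must hold, so k* = max(7.92, 9.59) = 9.59. The mid-risk type's constraint binds.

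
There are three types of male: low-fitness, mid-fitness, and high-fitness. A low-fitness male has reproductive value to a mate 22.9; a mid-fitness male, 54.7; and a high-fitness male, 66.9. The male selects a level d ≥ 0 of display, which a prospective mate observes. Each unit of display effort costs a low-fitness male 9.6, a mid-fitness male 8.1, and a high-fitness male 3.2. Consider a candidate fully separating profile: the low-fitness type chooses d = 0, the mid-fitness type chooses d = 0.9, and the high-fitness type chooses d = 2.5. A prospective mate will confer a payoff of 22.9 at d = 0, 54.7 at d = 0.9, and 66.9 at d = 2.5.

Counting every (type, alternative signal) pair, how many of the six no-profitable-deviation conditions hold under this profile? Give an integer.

Mid-fitness (own payoff 54.7 − 8.1×0.9 = 47.41): to d=0 gives 22.9 → no gain ✓; to d=2.5 gives 66.9 − 8.1×2.5 = 46.65 → no gain ✓.
High-fitness (own payoff 66.9 − 3.2×2.5 = 58.9): to d=0 gives 22.9 → no gain ✓; to d=0.9 gives 54.7 − 3.2×0.9 = 51.82 → no gain ✓.
Low-fitness (own payoff 22.9): to d=0.9 gives 54.7 − 9.6×0.9 = 46.06 → profitable ✗; to d=2.5 gives 66.9 − 9.6×2.5 = 42.9 → profitable ✗.
4 of the 6 constraints hold; not an equilibrium.

4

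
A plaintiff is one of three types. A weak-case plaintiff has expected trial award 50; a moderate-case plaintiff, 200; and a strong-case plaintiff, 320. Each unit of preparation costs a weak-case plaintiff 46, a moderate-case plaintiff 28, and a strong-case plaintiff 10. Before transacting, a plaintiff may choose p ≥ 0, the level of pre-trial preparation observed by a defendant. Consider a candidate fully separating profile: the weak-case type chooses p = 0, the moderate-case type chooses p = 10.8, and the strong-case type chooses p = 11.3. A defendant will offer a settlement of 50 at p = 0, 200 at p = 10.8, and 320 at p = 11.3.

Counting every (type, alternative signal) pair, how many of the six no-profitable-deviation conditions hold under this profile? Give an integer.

Strong-case (own payoff 320 − 10×11.3 = 207): to p=0 gives 50 → no gain ✓; to p=10.8 gives 200 − 10×10.8 = 92 → no gain ✓.
Weak-case (own payoff 50): to p=10.8 gives 200 − 46×10.8 = -296.8 → no gain ✓; to p=11.3 gives 320 − 46×11.3 = -199.8 → no gain ✓.
Moderate-case (own payoff 200 − 28×10.8 = -102.4): to p=0 gives 50 → profitable ✗; to p=11.3 gives 320 − 28×11.3 = 3.6 → profitable ✗.
4 of the 6 constraints hold; not an equilibrium.

4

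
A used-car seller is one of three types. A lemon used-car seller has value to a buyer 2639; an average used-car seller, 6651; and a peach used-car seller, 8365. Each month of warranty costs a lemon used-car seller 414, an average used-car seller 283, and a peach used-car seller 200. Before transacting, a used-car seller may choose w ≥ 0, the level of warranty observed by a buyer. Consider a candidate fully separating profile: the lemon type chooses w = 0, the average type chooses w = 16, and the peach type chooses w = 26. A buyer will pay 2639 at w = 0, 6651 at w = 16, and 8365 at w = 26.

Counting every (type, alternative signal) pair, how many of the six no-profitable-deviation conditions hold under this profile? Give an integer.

4

Average (own payoff 6651 − 283×16 = 2123): to w=0 gives 2639 → profitable ✗; to w=26 gives 8365 − 283×26 = 1007 → no gain ✓.
Lemon (own payoff 2639): to w=16 gives 6651 − 414×16 = 27 → no gain ✓; to w=26 gives 8365 − 414×26 = -2399 → no gain ✓.
Peach (own payoff 8365 − 200×26 = 3165): to w=0 gives 2639 → no gain ✓; to w=16 gives 6651 − 200×16 = 3451 → profitable ✗.
4 of the 6 constraints hold; not an equilibrium.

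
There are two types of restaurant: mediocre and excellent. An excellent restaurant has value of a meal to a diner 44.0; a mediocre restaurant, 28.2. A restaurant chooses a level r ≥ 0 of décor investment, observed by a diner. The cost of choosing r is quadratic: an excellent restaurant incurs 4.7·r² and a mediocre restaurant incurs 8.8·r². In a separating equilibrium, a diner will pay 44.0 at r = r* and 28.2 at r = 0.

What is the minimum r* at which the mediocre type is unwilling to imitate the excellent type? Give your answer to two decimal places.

1.34

The mediocre type at r = 0 receives 28.2; imitating at r* yields 44.0 − 8.8·r*².
Indifference: 28.2 = 44.0 − 8.8·r*², so r*² = (44.0 − 28.2) / 8.8 ≈ 1.7955.
r* = √1.7955 ≈ 1.34.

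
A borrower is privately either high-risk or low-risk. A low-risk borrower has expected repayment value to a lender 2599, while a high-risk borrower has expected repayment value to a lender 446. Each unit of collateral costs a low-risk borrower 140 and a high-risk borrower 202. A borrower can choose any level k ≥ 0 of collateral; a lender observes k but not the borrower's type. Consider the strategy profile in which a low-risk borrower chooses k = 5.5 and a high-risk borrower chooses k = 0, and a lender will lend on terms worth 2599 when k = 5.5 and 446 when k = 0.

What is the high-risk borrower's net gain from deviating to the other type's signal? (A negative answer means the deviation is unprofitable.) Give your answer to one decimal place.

Playing k = 0 the high-risk borrower receives 446.
Deviating to k = 5.5 brings payment 2599 at cost 202 × 5.5 = 1111, netting 1488.
Gain from deviating: 1488 − 446 = 1042.0.
The gain is positive, so the high-risk type's incentive-compatibility constraint is violated — this profile is not a separating equilibrium.

1042.0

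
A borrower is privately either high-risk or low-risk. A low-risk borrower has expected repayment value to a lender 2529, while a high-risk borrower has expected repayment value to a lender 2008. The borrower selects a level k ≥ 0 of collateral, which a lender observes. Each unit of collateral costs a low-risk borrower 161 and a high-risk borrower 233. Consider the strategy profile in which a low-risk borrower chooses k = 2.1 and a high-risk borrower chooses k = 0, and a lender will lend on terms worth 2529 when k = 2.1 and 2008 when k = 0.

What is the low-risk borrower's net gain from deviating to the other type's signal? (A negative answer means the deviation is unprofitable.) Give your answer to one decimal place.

Playing k = 2.1 the low-risk borrower receives 2529 − 161 × 2.1 = 2190.9.
Deviating to k = 0 yields 2008 instead.
Gain from deviating: 2008 − 2190.9 = -182.9.
The gain is negative, so the low-risk type's incentive-compatibility constraint is satisfied.

-182.9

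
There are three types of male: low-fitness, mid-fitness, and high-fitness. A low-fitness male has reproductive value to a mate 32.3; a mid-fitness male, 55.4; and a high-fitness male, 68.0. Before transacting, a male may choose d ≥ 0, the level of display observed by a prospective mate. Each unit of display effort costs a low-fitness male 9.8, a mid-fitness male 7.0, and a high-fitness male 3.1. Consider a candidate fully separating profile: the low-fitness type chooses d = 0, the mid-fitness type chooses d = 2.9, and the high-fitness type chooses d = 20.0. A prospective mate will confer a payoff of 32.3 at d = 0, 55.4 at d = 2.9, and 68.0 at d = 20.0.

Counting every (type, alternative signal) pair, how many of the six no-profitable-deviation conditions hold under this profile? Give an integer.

High-fitness (own payoff 68.0 − 3.1×20.0 = 6): to d=0 gives 32.3 → profitable ✗; to d=2.9 gives 55.4 − 3.1×2.9 = 46.41 → profitable ✗.
Low-fitness (own payoff 32.3): to d=2.9 gives 55.4 − 9.8×2.9 = 26.98 → no gain ✓; to d=20.0 gives 68.0 − 9.8×20.0 = -128 → no gain ✓.
Mid-fitness (own payoff 55.4 − 7.0×2.9 = 35.1): to d=0 gives 32.3 → no gain ✓; to d=20.0 gives 68.0 − 7.0×20.0 = -72 → no gain ✓.
4 of the 6 constraints hold; not an equilibrium.

4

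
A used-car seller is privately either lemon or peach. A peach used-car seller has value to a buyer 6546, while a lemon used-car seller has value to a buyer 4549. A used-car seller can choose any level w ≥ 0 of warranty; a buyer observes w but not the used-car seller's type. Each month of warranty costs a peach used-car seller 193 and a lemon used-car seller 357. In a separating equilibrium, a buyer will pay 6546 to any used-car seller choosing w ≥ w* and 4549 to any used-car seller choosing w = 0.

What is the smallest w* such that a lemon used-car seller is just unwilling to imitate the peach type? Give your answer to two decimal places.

5.59

A lemon used-car seller choosing w = 0 receives 4549.
Imitating at w* instead would pay 6546 at cost 357·w*, netting 6546 − 357·w*.
Indifference: 4549 = 6546 − 357·w*, so w* = (6546 − 4549) / 357 ≈ 5.59.
At w* the lemon type's incentive constraint just binds; the peach type strictly prefers w* since its per-unit cost is lower.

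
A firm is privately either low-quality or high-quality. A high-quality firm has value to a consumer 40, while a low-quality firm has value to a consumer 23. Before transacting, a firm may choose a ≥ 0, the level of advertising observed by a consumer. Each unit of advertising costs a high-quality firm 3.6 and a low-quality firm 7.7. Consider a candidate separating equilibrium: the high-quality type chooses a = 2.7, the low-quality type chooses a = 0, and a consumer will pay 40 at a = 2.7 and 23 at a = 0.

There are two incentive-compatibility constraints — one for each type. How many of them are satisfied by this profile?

2

Low-quality type: stay at 0 → 23; mimic → 40 − 7.7 × 2.7 = 19.21. IC holds (23 ≥ 19.21).
High-quality type: signal → 40 − 3.6 × 2.7 = 30.28; deviate to 0 → 23. IC holds (30.28 ≥ 23).
2 of 2 constraints hold, so this is a separating equilibrium.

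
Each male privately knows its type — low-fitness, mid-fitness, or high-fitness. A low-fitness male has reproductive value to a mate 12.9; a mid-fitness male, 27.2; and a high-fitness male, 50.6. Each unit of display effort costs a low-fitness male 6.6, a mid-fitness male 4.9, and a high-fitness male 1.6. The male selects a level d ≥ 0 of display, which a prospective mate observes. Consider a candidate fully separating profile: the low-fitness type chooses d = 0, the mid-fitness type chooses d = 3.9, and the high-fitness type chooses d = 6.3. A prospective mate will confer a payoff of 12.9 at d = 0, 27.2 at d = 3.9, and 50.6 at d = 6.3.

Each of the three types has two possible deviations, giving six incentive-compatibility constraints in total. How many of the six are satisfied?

4

High-fitness (own payoff 50.6 − 1.6×6.3 = 40.52): to d=0 gives 12.9 → no gain ✓; to d=3.9 gives 27.2 − 1.6×3.9 = 20.96 → no gain ✓.
Low-fitness (own payoff 12.9): to d=3.9 gives 27.2 − 6.6×3.9 = 1.46 → no gain ✓; to d=6.3 gives 50.6 − 6.6×6.3 = 9.02 → no gain ✓.
Mid-fitness (own payoff 27.2 − 4.9×3.9 = 8.09): to d=0 gives 12.9 → profitable ✗; to d=6.3 gives 50.6 − 4.9×6.3 = 19.73 → profitable ✗.
4 of the 6 constraints hold; not an equilibrium.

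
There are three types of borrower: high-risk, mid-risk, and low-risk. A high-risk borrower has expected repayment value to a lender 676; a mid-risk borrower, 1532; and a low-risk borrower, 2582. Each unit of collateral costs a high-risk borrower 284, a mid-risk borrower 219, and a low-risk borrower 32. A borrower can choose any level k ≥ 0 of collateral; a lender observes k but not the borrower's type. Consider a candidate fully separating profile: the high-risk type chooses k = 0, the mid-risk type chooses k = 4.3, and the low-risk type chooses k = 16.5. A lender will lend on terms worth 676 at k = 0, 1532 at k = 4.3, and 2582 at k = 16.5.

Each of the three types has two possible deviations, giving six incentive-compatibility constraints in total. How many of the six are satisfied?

High-risk (own payoff 676): to k=4.3 gives 1532 − 284×4.3 = 310.8 → no gain ✓; to k=16.5 gives 2582 − 284×16.5 = -2104 → no gain ✓.
Mid-risk (own payoff 1532 − 219×4.3 = 590.3): to k=0 gives 676 → profitable ✗; to k=16.5 gives 2582 − 219×16.5 = -1031.5 → no gain ✓.
Low-risk (own payoff 2582 − 32×16.5 = 2054): to k=0 gives 676 → no gain ✓; to k=4.3 gives 1532 − 32×4.3 = 1394.4 → no gain ✓.
5 of the 6 constraints hold; not an equilibrium.

5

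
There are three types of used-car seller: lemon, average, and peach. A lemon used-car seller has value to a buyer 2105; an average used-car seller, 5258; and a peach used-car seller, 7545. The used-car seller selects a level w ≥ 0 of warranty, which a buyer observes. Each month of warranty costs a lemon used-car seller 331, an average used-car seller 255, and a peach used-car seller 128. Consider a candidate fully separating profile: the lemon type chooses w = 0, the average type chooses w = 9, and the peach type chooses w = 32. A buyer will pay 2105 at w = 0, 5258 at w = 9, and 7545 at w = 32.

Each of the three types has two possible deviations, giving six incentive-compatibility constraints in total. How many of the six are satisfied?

Average (own payoff 5258 − 255×9 = 2963): to w=0 gives 2105 → no gain ✓; to w=32 gives 7545 − 255×32 = -615 → no gain ✓.
Lemon (own payoff 2105): to w=9 gives 5258 − 331×9 = 2279 → profitable ✗; to w=32 gives 7545 − 331×32 = -3047 → no gain ✓.
Peach (own payoff 7545 − 128×32 = 3449): to w=0 gives 2105 → no gain ✓; to w=9 gives 5258 − 128×9 = 4106 → profitable ✗.
4 of the 6 constraints hold; not an equilibrium.

4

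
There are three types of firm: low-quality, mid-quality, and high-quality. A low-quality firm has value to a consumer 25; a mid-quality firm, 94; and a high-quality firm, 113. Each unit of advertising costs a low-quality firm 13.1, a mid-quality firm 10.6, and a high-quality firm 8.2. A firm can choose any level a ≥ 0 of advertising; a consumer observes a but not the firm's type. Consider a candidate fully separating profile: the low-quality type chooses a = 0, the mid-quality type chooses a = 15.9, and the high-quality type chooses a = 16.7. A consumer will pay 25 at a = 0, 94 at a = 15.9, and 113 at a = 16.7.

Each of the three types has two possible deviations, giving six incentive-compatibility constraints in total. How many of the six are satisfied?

High-quality (own payoff 113 − 8.2×16.7 = -23.94): to a=0 gives 25 → profitable ✗; to a=15.9 gives 94 − 8.2×15.9 = -36.38 → no gain ✓.
Mid-quality (own payoff 94 − 10.6×15.9 = -74.54): to a=0 gives 25 → profitable ✗; to a=16.7 gives 113 − 10.6×16.7 = -64.02 → profitable ✗.
Low-quality (own payoff 25): to a=15.9 gives 94 − 13.1×15.9 = -114.29 → no gain ✓; to a=16.7 gives 113 − 13.1×16.7 = -105.77 → no gain ✓.
3 of the 6 constraints hold; not an equilibrium.

3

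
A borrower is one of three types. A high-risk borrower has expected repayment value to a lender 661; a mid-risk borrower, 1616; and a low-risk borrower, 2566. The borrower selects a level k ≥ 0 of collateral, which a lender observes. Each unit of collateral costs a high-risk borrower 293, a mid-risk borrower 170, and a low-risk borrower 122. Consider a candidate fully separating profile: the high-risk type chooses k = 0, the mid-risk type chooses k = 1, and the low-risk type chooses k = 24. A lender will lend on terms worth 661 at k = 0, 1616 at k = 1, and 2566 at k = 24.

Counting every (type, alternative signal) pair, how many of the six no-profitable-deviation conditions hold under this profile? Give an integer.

3

High-risk (own payoff 661): to k=1 gives 1616 − 293×1 = 1323 → profitable ✗; to k=24 gives 2566 − 293×24 = -4466 → no gain ✓.
Mid-risk (own payoff 1616 − 170×1 = 1446): to k=0 gives 661 → no gain ✓; to k=24 gives 2566 − 170×24 = -1514 → no gain ✓.
Low-risk (own payoff 2566 − 122×24 = -362): to k=0 gives 661 → profitable ✗; to k=1 gives 1616 − 122×1 = 1494 → profitable ✗.
3 of the 6 constraints hold; not an equilibrium.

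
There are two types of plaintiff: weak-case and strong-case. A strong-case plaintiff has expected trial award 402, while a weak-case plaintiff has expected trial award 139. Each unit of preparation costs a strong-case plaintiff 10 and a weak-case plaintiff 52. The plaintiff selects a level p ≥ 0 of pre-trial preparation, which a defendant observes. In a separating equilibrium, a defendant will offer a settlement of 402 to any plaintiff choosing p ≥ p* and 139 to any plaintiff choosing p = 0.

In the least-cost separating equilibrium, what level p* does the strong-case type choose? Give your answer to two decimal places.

5.06

A weak-case plaintiff choosing p = 0 receives 139.
Imitating at p* instead would pay 402 at cost 52·p*, netting 402 − 52·p*.
Indifference: 139 = 402 − 52·p*, so p* = (402 − 139) / 52 ≈ 5.06.
This is the weak-case type's binding incentive-compatibility constraint; any p ≥ 5.06 sustains separation on that side.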